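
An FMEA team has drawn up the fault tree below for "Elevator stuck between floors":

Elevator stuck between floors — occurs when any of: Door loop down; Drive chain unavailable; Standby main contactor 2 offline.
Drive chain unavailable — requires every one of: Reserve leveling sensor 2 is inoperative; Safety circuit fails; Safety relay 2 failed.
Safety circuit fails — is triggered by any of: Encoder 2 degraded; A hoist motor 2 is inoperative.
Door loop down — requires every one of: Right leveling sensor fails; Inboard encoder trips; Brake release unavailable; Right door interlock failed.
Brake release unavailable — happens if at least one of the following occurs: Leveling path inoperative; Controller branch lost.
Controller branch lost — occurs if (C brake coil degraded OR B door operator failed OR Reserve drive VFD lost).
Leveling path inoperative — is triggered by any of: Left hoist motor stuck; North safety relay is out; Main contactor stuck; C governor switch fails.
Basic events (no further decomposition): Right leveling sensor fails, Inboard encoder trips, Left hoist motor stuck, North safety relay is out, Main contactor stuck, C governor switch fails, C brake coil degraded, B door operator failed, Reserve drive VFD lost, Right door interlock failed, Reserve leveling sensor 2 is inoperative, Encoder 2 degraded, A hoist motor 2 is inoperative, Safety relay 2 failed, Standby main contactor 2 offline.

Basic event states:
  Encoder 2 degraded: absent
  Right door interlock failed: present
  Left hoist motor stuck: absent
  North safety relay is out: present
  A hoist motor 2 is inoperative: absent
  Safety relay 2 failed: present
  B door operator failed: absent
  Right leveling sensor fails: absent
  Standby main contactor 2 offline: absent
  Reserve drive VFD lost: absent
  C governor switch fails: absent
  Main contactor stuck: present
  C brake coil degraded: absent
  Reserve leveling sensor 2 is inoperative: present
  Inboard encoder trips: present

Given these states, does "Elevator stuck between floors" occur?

No

Leveling path inoperative [OR]: Left hoist motor stuck=not, North safety relay is out=occurs, Main contactor stuck=occurs, C governor switch fails=not → at least one input occurs → occurs.
Controller branch lost [OR]: C brake coil degraded=not, B door operator failed=not, Reserve drive VFD lost=not → no input occurs → does not occur.
Brake release unavailable [OR]: Leveling path inoperative=occurs, Controller branch lost=not → at least one input occurs → occurs.
Door loop down [AND]: Right leveling sensor fails=not, Inboard encoder trips=occurs, Brake release unavailable=occurs, Right door interlock failed=occurs → not all inputs occur → does not occur.
Safety circuit fails [OR]: Encoder 2 degraded=not, A hoist motor 2 is inoperative=not → no input occurs → does not occur.
Drive chain unavailable [AND]: Reserve leveling sensor 2 is inoperative=occurs, Safety circuit fails=not, Safety relay 2 failed=occurs → not all inputs occur → does not occur.
Elevator stuck between floors [OR]: Door loop down=not, Drive chain unavailable=not, Standby main contactor 2 offline=not → no input occurs → does not occur.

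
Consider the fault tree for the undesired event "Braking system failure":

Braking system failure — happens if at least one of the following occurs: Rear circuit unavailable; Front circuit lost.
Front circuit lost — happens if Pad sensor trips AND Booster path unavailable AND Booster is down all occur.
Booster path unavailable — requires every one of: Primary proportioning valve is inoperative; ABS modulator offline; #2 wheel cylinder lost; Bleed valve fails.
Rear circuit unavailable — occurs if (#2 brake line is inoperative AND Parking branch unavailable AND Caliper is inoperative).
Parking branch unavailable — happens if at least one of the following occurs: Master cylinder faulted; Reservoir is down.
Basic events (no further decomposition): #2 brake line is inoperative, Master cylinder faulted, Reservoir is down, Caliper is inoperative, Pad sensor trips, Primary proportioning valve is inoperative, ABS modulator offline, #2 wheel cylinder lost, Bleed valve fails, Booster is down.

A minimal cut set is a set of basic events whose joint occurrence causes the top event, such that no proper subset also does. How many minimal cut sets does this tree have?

Parking branch unavailable [OR]: union of children's cut sets → 2 cut set(s).
Rear circuit unavailable [AND]: one cut set from each child combined → 1 × 2 × 1 = 2 cut set(s).
Booster path unavailable [AND]: one cut set from each child combined → 1 × 1 × 1 × 1 = 1 cut set(s).
Front circuit lost [AND]: one cut set from each child combined → 1 × 1 × 1 = 1 cut set(s).
Braking system failure [OR]: union of children's cut sets → 3 cut set(s).
Minimal cut sets: {#2 brake line is inoperative, Caliper is inoperative, Master cylinder faulted}; {#2 brake line is inoperative, Caliper is inoperative, Reservoir is down}; {#2 wheel cylinder lost, ABS modulator offline, Bleed valve fails, Booster is down, Pad sensor trips, Primary proportioning valve is inoperative}.

3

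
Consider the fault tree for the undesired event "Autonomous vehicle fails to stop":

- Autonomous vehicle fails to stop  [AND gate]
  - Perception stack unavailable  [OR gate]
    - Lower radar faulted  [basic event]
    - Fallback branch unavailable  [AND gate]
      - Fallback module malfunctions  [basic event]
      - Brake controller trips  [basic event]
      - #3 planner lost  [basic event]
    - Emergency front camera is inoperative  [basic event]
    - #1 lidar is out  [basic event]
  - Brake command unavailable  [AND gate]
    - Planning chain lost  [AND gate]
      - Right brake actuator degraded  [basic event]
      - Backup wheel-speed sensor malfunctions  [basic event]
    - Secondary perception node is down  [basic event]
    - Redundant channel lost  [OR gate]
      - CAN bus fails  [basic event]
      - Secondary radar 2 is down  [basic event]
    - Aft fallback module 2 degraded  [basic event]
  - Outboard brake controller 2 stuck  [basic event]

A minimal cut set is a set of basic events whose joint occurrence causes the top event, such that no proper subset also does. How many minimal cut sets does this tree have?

Fallback branch unavailable [AND]: one cut set from each child combined → 1 × 1 × 1 = 1 cut set(s).
Perception stack unavailable [OR]: union of children's cut sets → 4 cut set(s).
Planning chain lost [AND]: one cut set from each child combined → 1 × 1 = 1 cut set(s).
Redundant channel lost [OR]: union of children's cut sets → 2 cut set(s).
Brake command unavailable [AND]: one cut set from each child combined → 1 × 1 × 2 × 1 = 2 cut set(s).
Autonomous vehicle fails to stop [AND]: one cut set from each child combined → 4 × 2 × 1 = 8 cut set(s).
Minimal cut sets: {Aft fallback module 2 degraded, Backup wheel-speed sensor malfunctions, CAN bus fails, Lower radar faulted, Outboard brake controller 2 stuck, Right brake actuator degraded, Secondary perception node is down}; {Aft fallback module 2 degraded, Backup wheel-speed sensor malfunctions, Lower radar faulted, Outboard brake controller 2 stuck, Right brake actuator degraded, Secondary perception node is down, Secondary radar 2 is down}; {#3 planner lost, Aft fallback module 2 degraded, Backup wheel-speed sensor malfunctions, Brake controller trips, CAN bus fails, Fallback module malfunctions, Outboard brake controller 2 stuck, Right brake actuator degraded, Secondary perception node is down}; {#3 planner lost, Aft fallback module 2 degraded, Backup wheel-speed sensor malfunctions, Brake controller trips, Fallback module malfunctions, Outboard brake controller 2 stuck, Right brake actuator degraded, Secondary perception node is down, Secondary radar 2 is down}; {Aft fallback module 2 degraded, Backup wheel-speed sensor malfunctions, CAN bus fails, Emergency front camera is inoperative, Outboard brake controller 2 stuck, Right brake actuator degraded, Secondary perception node is down}; {Aft fallback module 2 degraded, Backup wheel-speed sensor malfunctions, Emergency front camera is inoperative, Outboard brake controller 2 stuck, Right brake actuator degraded, Secondary perception node is down, Secondary radar 2 is down}; {#1 lidar is out, Aft fallback module 2 degraded, Backup wheel-speed sensor malfunctions, CAN bus fails, Outboard brake controller 2 stuck, Right brake actuator degraded, Secondary perception node is down}; {#1 lidar is out, Aft fallback module 2 degraded, Backup wheel-speed sensor malfunctions, Outboard brake controller 2 stuck, Right brake actuator degraded, Secondary perception node is down, Secondary radar 2 is down}.

8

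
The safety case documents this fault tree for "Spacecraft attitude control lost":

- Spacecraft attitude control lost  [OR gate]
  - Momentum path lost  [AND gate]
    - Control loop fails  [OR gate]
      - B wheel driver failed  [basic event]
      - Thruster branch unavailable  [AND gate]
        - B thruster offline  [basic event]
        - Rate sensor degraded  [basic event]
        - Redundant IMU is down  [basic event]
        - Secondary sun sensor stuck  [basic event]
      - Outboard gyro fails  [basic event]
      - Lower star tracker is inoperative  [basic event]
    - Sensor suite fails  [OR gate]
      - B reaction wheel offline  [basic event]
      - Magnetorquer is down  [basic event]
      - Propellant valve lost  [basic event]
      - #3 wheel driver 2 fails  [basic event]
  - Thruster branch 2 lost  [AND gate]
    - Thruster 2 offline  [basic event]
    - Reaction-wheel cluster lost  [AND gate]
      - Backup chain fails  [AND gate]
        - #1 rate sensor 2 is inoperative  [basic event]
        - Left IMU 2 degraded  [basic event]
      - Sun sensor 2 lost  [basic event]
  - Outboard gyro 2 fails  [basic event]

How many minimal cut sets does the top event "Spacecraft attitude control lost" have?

18

Thruster branch unavailable [AND]: one cut set from each child combined → 1 × 1 × 1 × 1 = 1 cut set(s).
Control loop fails [OR]: union of children's cut sets → 4 cut set(s).
Sensor suite fails [OR]: union of children's cut sets → 4 cut set(s).
Momentum path lost [AND]: one cut set from each child combined → 4 × 4 = 16 cut set(s).
Backup chain fails [AND]: one cut set from each child combined → 1 × 1 = 1 cut set(s).
Reaction-wheel cluster lost [AND]: one cut set from each child combined → 1 × 1 = 1 cut set(s).
Thruster branch 2 lost [AND]: one cut set from each child combined → 1 × 1 = 1 cut set(s).
Spacecraft attitude control lost [OR]: union of children's cut sets → 18 cut set(s).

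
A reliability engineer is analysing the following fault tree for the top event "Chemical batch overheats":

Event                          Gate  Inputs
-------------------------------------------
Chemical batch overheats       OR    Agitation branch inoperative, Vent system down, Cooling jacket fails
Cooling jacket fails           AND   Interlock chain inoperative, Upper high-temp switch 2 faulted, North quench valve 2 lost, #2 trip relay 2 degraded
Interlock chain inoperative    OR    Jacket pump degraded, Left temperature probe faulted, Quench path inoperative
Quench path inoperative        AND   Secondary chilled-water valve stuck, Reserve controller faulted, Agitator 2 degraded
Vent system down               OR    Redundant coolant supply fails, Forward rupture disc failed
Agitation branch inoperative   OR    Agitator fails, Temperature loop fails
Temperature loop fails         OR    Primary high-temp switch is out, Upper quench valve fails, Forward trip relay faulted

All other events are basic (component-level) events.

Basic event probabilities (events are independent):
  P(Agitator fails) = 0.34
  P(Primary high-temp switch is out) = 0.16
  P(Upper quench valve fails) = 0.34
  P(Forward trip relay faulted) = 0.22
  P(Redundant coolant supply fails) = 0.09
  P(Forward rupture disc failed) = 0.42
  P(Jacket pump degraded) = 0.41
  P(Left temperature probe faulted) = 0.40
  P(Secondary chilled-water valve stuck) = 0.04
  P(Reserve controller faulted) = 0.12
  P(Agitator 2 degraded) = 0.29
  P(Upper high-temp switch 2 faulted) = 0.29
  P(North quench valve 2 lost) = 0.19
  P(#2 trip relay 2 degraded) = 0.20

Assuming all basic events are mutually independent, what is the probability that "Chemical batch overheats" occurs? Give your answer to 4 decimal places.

P(Temperature loop fails) [OR] = 1 − (1−0.16) × (1−0.34) × (1−0.22) = 0.567568
P(Agitation branch inoperative) [OR] = 1 − (1−0.34) × (1−0.567568) = 0.714595
P(Vent system down) [OR] = 1 − (1−0.09) × (1−0.42) = 0.472200
P(Quench path inoperative) [AND] = 0.04 × 0.12 × 0.29 = 0.001392
P(Interlock chain inoperative) [OR] = 1 − (1−0.41) × (1−0.40) × (1−0.001392) = 0.646493
P(Cooling jacket fails) [AND] = 0.646493 × 0.29 × 0.19 × 0.20 = 0.007124
P(Chemical batch overheats) [OR] = 1 − (1−0.714595) × (1−0.472200) × (1−0.007124) = 0.850436
Rounded to 4 decimal places: P(Chemical batch overheats) ≈ 0.8504.

0.8504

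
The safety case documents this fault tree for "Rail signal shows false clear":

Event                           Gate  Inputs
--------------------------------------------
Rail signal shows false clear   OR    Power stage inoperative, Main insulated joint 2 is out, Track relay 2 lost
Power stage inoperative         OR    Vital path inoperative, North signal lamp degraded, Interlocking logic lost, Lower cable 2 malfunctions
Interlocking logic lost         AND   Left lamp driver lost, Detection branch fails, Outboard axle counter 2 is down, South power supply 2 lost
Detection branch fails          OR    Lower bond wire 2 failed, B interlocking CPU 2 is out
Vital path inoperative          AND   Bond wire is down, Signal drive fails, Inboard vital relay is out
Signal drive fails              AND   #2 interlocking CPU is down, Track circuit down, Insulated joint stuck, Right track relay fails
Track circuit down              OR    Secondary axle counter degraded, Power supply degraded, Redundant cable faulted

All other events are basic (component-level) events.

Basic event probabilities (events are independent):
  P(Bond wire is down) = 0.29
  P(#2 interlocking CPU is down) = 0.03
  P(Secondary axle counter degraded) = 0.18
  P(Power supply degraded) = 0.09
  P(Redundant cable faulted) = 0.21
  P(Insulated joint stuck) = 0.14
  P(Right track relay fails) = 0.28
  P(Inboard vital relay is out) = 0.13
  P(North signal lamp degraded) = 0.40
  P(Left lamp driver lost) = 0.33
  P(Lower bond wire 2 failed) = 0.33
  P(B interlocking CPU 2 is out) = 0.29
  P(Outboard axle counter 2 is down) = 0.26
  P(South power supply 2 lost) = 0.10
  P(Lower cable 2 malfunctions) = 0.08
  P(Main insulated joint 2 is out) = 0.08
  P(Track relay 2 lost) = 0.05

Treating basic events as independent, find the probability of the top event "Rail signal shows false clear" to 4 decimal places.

P(Track circuit down) [OR] = 1 − (1−0.18) × (1−0.09) × (1−0.21) = 0.410502
P(Signal drive fails) [AND] = 0.03 × 0.410502 × 0.14 × 0.28 = 0.000483
P(Vital path inoperative) [AND] = 0.29 × 0.000483 × 0.13 = 0.000018
P(Detection branch fails) [OR] = 1 − (1−0.33) × (1−0.29) = 0.524300
P(Interlocking logic lost) [AND] = 0.33 × 0.524300 × 0.26 × 0.10 = 0.004498
P(Power stage inoperative) [OR] = 1 − (1−0.000018) × (1−0.40) × (1−0.004498) × (1−0.08) = 0.450493
P(Rail signal shows false clear) [OR] = 1 − (1−0.450493) × (1−0.08) × (1−0.05) = 0.519731
Rounded to 4 decimal places: P(Rail signal shows false clear) ≈ 0.5197.

0.5197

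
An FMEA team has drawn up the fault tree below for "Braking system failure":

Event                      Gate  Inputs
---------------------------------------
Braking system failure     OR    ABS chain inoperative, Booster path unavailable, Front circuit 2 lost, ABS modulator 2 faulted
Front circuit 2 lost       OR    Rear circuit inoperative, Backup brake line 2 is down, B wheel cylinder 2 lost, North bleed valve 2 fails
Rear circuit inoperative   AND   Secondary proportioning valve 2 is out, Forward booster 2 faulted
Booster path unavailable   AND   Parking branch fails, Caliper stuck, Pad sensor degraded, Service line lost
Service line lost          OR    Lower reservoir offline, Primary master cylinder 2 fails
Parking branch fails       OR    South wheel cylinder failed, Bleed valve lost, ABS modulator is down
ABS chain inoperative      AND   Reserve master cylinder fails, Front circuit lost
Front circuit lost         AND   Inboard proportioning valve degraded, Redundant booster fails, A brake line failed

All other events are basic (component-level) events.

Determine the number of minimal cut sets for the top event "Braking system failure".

Front circuit lost [AND]: one cut set from each child combined → 1 × 1 × 1 = 1 cut set(s).
ABS chain inoperative [AND]: one cut set from each child combined → 1 × 1 = 1 cut set(s).
Parking branch fails [OR]: union of children's cut sets → 3 cut set(s).
Service line lost [OR]: union of children's cut sets → 2 cut set(s).
Booster path unavailable [AND]: one cut set from each child combined → 3 × 1 × 1 × 2 = 6 cut set(s).
Rear circuit inoperative [AND]: one cut set from each child combined → 1 × 1 = 1 cut set(s).
Front circuit 2 lost [OR]: union of children's cut sets → 4 cut set(s).
Braking system failure [OR]: union of children's cut sets → 12 cut set(s).

12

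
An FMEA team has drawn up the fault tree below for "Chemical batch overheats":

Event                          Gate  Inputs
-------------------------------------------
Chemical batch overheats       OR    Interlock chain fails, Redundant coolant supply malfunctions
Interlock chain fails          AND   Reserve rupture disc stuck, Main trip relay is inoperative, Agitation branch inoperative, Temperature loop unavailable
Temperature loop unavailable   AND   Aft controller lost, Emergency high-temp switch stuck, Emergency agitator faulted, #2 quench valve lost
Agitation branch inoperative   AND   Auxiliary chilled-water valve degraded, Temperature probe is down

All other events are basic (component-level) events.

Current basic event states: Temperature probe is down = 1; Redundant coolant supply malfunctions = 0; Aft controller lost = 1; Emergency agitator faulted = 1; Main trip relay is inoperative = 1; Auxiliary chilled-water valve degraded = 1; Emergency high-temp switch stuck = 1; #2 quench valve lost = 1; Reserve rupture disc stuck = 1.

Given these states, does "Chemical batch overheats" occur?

Yes

Agitation branch inoperative [AND]: Auxiliary chilled-water valve degraded=occurs, Temperature probe is down=occurs → all inputs occur → occurs.
Temperature loop unavailable [AND]: Aft controller lost=occurs, Emergency high-temp switch stuck=occurs, Emergency agitator faulted=occurs, #2 quench valve lost=occurs → all inputs occur → occurs.
Interlock chain fails [AND]: Reserve rupture disc stuck=occurs, Main trip relay is inoperative=occurs, Agitation branch inoperative=occurs, Temperature loop unavailable=occurs → all inputs occur → occurs.
Chemical batch overheats [OR]: Interlock chain fails=occurs, Redundant coolant supply malfunctions=not → at least one input occurs → occurs.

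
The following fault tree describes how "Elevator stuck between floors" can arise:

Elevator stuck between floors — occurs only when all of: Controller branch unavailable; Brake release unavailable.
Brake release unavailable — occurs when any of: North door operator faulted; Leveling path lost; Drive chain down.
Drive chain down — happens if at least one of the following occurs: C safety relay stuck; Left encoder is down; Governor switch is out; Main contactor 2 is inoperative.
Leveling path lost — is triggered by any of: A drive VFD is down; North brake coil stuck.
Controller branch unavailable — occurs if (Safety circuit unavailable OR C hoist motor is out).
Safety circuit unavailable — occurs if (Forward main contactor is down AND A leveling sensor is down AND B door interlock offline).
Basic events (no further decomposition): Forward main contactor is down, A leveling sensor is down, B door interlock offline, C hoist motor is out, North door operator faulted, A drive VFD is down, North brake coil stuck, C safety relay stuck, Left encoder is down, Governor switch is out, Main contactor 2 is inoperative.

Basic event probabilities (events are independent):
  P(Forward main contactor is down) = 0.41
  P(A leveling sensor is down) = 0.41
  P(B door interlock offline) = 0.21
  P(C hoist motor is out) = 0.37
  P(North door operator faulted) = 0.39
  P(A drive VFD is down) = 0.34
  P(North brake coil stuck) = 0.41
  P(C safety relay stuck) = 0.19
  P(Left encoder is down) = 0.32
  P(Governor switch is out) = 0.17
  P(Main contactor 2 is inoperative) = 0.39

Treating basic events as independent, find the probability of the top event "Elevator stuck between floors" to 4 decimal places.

0.3663

P(Safety circuit unavailable) [AND] = 0.41 × 0.41 × 0.21 = 0.035301
P(Controller branch unavailable) [OR] = 1 − (1−0.035301) × (1−0.37) = 0.392240
P(Leveling path lost) [OR] = 1 − (1−0.34) × (1−0.41) = 0.610600
P(Drive chain down) [OR] = 1 − (1−0.19) × (1−0.32) × (1−0.17) × (1−0.39) = 0.721130
P(Brake release unavailable) [OR] = 1 − (1−0.39) × (1−0.610600) × (1−0.721130) = 0.933759
P(Elevator stuck between floors) [AND] = 0.392240 × 0.933759 = 0.366258
Rounded to 4 decimal places: P(Elevator stuck between floors) ≈ 0.3663.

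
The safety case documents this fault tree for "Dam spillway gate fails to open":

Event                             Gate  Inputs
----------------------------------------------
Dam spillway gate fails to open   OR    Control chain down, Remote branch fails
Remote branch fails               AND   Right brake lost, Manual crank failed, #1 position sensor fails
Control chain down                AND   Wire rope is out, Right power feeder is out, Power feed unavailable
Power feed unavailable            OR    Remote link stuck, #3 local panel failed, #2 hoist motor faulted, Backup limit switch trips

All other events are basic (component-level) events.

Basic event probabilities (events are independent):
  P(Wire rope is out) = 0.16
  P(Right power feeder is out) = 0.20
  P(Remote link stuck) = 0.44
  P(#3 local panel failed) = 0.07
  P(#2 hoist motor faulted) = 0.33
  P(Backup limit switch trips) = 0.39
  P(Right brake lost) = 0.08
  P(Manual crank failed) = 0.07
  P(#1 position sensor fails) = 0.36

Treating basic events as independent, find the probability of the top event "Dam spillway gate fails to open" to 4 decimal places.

0.0272

P(Power feed unavailable) [OR] = 1 − (1−0.44) × (1−0.07) × (1−0.33) × (1−0.39) = 0.787149
P(Control chain down) [AND] = 0.16 × 0.20 × 0.787149 = 0.025189
P(Remote branch fails) [AND] = 0.08 × 0.07 × 0.36 = 0.002016
P(Dam spillway gate fails to open) [OR] = 1 − (1−0.025189) × (1−0.002016) = 0.027154
Rounded to 4 decimal places: P(Dam spillway gate fails to open) ≈ 0.0272.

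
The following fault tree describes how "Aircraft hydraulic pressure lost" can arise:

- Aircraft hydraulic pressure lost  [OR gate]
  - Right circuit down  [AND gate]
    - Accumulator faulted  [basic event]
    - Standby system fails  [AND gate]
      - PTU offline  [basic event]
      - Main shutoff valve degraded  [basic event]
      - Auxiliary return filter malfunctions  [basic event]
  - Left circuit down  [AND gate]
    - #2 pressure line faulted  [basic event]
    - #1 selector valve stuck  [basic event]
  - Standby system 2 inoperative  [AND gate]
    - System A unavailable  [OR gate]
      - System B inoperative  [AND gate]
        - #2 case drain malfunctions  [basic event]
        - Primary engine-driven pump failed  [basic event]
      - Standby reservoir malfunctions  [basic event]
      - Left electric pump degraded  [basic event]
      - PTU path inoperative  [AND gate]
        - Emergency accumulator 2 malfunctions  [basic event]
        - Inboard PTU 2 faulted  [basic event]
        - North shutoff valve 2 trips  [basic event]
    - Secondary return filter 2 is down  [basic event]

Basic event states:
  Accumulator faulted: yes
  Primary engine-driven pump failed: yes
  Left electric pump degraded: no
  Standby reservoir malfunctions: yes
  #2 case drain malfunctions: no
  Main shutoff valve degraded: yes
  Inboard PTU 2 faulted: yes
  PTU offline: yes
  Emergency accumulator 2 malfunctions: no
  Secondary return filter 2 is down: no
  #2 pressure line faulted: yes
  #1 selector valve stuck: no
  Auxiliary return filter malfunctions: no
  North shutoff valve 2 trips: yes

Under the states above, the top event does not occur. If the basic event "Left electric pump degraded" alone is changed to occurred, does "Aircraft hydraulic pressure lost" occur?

No

Counterfactual: set "Left electric pump degraded" to occurred.
Standby system fails [AND]: PTU offline=occurs, Main shutoff valve degraded=occurs, Auxiliary return filter malfunctions=not → not all inputs occur → does not occur.
Right circuit down [AND]: Accumulator faulted=occurs, Standby system fails=not → not all inputs occur → does not occur.
Left circuit down [AND]: #2 pressure line faulted=occurs, #1 selector valve stuck=not → not all inputs occur → does not occur.
System B inoperative [AND]: #2 case drain malfunctions=not, Primary engine-driven pump failed=occurs → not all inputs occur → does not occur.
PTU path inoperative [AND]: Emergency accumulator 2 malfunctions=not, Inboard PTU 2 faulted=occurs, North shutoff valve 2 trips=occurs → not all inputs occur → does not occur.
System A unavailable [OR]: System B inoperative=not, Standby reservoir malfunctions=occurs, Left electric pump degraded=occurs, PTU path inoperative=not → at least one input occurs → occurs.
Standby system 2 inoperative [AND]: System A unavailable=occurs, Secondary return filter 2 is down=not → not all inputs occur → does not occur.
Aircraft hydraulic pressure lost [OR]: Right circuit down=not, Left circuit down=not, Standby system 2 inoperative=not → no input occurs → does not occur.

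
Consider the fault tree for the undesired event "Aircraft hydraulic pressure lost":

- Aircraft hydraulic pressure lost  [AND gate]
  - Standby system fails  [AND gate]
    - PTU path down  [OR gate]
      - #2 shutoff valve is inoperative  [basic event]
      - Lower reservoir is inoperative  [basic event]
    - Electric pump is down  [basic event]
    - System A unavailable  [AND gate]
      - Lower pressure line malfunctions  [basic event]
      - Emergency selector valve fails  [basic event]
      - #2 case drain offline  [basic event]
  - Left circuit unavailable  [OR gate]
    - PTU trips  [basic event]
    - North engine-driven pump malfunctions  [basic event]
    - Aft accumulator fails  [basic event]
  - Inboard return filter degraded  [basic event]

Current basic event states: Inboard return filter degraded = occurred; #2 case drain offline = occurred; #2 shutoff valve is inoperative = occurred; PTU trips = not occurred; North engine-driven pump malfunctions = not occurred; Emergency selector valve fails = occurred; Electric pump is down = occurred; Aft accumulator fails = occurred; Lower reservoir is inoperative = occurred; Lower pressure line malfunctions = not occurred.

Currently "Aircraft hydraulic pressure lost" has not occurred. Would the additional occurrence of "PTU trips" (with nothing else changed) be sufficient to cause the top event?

No

Counterfactual: set "PTU trips" to occurred.
PTU path down [OR]: #2 shutoff valve is inoperative=occurs, Lower reservoir is inoperative=occurs → at least one input occurs → occurs.
System A unavailable [AND]: Lower pressure line malfunctions=not, Emergency selector valve fails=occurs, #2 case drain offline=occurs → not all inputs occur → does not occur.
Standby system fails [AND]: PTU path down=occurs, Electric pump is down=occurs, System A unavailable=not → not all inputs occur → does not occur.
Left circuit unavailable [OR]: PTU trips=occurs, North engine-driven pump malfunctions=not, Aft accumulator fails=occurs → at least one input occurs → occurs.
Aircraft hydraulic pressure lost [AND]: Standby system fails=not, Left circuit unavailable=occurs, Inboard return filter degraded=occurs → not all inputs occur → does not occur.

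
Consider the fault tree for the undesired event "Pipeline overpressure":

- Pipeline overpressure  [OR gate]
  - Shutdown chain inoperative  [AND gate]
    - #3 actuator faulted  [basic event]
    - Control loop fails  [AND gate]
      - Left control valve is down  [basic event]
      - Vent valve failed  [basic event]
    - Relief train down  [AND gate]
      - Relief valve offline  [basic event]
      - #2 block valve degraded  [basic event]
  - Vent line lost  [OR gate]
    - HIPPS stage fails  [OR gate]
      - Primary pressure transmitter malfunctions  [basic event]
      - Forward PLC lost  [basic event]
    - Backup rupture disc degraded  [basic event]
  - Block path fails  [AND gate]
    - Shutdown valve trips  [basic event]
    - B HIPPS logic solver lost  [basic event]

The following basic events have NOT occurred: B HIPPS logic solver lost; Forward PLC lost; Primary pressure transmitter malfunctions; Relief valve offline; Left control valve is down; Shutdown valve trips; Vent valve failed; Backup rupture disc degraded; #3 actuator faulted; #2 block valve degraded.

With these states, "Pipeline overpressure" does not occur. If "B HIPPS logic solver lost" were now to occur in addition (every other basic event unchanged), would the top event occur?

No

Counterfactual: set "B HIPPS logic solver lost" to occurred.
Control loop fails [AND]: Left control valve is down=not, Vent valve failed=not → not all inputs occur → does not occur.
Relief train down [AND]: Relief valve offline=not, #2 block valve degraded=not → not all inputs occur → does not occur.
Shutdown chain inoperative [AND]: #3 actuator faulted=not, Control loop fails=not, Relief train down=not → not all inputs occur → does not occur.
HIPPS stage fails [OR]: Primary pressure transmitter malfunctions=not, Forward PLC lost=not → no input occurs → does not occur.
Vent line lost [OR]: HIPPS stage fails=not, Backup rupture disc degraded=not → no input occurs → does not occur.
Block path fails [AND]: Shutdown valve trips=not, B HIPPS logic solver lost=occurs → not all inputs occur → does not occur.
Pipeline overpressure [OR]: Shutdown chain inoperative=not, Vent line lost=not, Block path fails=not → no input occurs → does not occur.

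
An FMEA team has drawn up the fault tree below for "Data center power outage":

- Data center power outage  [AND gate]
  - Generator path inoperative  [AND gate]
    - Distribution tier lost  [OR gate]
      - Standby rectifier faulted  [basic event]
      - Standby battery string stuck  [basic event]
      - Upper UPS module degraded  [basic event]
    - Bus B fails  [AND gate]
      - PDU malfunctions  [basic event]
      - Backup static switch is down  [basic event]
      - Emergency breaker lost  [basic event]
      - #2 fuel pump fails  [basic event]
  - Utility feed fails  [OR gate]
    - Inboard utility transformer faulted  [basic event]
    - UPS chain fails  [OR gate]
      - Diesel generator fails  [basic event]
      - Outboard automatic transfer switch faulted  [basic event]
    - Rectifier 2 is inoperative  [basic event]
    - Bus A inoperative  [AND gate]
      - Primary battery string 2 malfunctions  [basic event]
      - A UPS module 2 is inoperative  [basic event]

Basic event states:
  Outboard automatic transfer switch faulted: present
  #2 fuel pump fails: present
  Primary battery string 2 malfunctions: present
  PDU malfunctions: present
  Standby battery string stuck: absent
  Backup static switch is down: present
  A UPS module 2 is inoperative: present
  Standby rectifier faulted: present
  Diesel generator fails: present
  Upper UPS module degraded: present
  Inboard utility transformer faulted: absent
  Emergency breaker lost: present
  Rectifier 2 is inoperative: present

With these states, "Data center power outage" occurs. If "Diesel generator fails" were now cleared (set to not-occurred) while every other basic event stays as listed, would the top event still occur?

Yes

Counterfactual: set "Diesel generator fails" to not occurred.
Distribution tier lost [OR]: Standby rectifier faulted=occurs, Standby battery string stuck=not, Upper UPS module degraded=occurs → at least one input occurs → occurs.
Bus B fails [AND]: PDU malfunctions=occurs, Backup static switch is down=occurs, Emergency breaker lost=occurs, #2 fuel pump fails=occurs → all inputs occur → occurs.
Generator path inoperative [AND]: Distribution tier lost=occurs, Bus B fails=occurs → all inputs occur → occurs.
UPS chain fails [OR]: Diesel generator fails=not, Outboard automatic transfer switch faulted=occurs → at least one input occurs → occurs.
Bus A inoperative [AND]: Primary battery string 2 malfunctions=occurs, A UPS module 2 is inoperative=occurs → all inputs occur → occurs.
Utility feed fails [OR]: Inboard utility transformer faulted=not, UPS chain fails=occurs, Rectifier 2 is inoperative=occurs, Bus A inoperative=occurs → at least one input occurs → occurs.
Data center power outage [AND]: Generator path inoperative=occurs, Utility feed fails=occurs → all inputs occur → occurs.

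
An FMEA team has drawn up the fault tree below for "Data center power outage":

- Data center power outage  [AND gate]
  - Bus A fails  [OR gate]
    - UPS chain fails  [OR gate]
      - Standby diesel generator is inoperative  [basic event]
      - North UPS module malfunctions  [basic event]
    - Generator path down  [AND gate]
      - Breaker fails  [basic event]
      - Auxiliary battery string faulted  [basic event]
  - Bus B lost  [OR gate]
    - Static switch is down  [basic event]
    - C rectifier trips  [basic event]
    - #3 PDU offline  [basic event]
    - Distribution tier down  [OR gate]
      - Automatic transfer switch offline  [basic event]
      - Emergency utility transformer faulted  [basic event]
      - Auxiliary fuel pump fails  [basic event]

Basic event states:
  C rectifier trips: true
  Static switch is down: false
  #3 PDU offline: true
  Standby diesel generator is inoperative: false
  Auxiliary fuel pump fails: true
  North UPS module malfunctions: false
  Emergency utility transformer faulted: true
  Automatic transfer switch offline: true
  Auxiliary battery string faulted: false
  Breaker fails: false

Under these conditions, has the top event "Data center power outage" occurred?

No

UPS chain fails [OR]: Standby diesel generator is inoperative=not, North UPS module malfunctions=not → no input occurs → does not occur.
Generator path down [AND]: Breaker fails=not, Auxiliary battery string faulted=not → not all inputs occur → does not occur.
Bus A fails [OR]: UPS chain fails=not, Generator path down=not → no input occurs → does not occur.
Distribution tier down [OR]: Automatic transfer switch offline=occurs, Emergency utility transformer faulted=occurs, Auxiliary fuel pump fails=occurs → at least one input occurs → occurs.
Bus B lost [OR]: Static switch is down=not, C rectifier trips=occurs, #3 PDU offline=occurs, Distribution tier down=occurs → at least one input occurs → occurs.
Data center power outage [AND]: Bus A fails=not, Bus B lost=occurs → not all inputs occur → does not occur.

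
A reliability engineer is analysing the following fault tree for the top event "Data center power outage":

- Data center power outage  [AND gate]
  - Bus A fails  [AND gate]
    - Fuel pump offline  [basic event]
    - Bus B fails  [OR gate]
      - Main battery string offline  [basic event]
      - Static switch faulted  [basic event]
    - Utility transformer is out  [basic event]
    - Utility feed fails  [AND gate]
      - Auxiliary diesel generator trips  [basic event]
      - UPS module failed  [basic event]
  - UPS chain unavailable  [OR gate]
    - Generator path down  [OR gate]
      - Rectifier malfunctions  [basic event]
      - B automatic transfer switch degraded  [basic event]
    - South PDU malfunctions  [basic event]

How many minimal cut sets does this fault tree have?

Bus B fails [OR]: union of children's cut sets → 2 cut set(s).
Utility feed fails [AND]: one cut set from each child combined → 1 × 1 = 1 cut set(s).
Bus A fails [AND]: one cut set from each child combined → 1 × 2 × 1 × 1 = 2 cut set(s).
Generator path down [OR]: union of children's cut sets → 2 cut set(s).
UPS chain unavailable [OR]: union of children's cut sets → 3 cut set(s).
Data center power outage [AND]: one cut set from each child combined → 2 × 3 = 6 cut set(s).
Minimal cut sets: {Auxiliary diesel generator trips, Fuel pump offline, Main battery string offline, Rectifier malfunctions, UPS module failed, Utility transformer is out}; {Auxiliary diesel generator trips, B automatic transfer switch degraded, Fuel pump offline, Main battery string offline, UPS module failed, Utility transformer is out}; {Auxiliary diesel generator trips, Fuel pump offline, Main battery string offline, South PDU malfunctions, UPS module failed, Utility transformer is out}; {Auxiliary diesel generator trips, Fuel pump offline, Rectifier malfunctions, Static switch faulted, UPS module failed, Utility transformer is out}; {Auxiliary diesel generator trips, B automatic transfer switch degraded, Fuel pump offline, Static switch faulted, UPS module failed, Utility transformer is out}; {Auxiliary diesel generator trips, Fuel pump offline, South PDU malfunctions, Static switch faulted, UPS module failed, Utility transformer is out}.

6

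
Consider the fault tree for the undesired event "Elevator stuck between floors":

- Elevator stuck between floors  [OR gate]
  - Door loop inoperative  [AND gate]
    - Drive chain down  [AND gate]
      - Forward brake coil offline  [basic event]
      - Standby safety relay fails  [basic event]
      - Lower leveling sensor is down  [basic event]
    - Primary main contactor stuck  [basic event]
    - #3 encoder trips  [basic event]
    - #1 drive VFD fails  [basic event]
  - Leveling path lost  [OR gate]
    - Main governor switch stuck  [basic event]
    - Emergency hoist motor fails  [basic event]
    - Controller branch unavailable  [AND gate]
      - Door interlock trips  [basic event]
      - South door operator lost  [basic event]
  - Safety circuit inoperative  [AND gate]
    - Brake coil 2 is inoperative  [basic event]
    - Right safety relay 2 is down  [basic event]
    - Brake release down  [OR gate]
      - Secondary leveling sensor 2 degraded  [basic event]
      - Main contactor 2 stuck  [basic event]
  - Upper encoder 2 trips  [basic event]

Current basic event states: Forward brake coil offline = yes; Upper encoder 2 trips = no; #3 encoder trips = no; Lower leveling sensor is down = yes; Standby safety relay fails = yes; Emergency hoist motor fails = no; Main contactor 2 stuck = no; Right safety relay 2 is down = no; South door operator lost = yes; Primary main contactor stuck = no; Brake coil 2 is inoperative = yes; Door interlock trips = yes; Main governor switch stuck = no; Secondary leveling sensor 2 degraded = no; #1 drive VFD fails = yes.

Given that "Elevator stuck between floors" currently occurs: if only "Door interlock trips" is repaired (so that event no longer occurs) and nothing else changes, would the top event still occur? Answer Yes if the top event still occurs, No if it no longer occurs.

Counterfactual: set "Door interlock trips" to not occurred.
Drive chain down [AND]: Forward brake coil offline=occurs, Standby safety relay fails=occurs, Lower leveling sensor is down=occurs → all inputs occur → occurs.
Door loop inoperative [AND]: Drive chain down=occurs, Primary main contactor stuck=not, #3 encoder trips=not, #1 drive VFD fails=occurs → not all inputs occur → does not occur.
Controller branch unavailable [AND]: Door interlock trips=not, South door operator lost=occurs → not all inputs occur → does not occur.
Leveling path lost [OR]: Main governor switch stuck=not, Emergency hoist motor fails=not, Controller branch unavailable=not → no input occurs → does not occur.
Brake release down [OR]: Secondary leveling sensor 2 degraded=not, Main contactor 2 stuck=not → no input occurs → does not occur.
Safety circuit inoperative [AND]: Brake coil 2 is inoperative=occurs, Right safety relay 2 is down=not, Brake release down=not → not all inputs occur → does not occur.
Elevator stuck between floors [OR]: Door loop inoperative=not, Leveling path lost=not, Safety circuit inoperative=not, Upper encoder 2 trips=not → no input occurs → does not occur.

No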